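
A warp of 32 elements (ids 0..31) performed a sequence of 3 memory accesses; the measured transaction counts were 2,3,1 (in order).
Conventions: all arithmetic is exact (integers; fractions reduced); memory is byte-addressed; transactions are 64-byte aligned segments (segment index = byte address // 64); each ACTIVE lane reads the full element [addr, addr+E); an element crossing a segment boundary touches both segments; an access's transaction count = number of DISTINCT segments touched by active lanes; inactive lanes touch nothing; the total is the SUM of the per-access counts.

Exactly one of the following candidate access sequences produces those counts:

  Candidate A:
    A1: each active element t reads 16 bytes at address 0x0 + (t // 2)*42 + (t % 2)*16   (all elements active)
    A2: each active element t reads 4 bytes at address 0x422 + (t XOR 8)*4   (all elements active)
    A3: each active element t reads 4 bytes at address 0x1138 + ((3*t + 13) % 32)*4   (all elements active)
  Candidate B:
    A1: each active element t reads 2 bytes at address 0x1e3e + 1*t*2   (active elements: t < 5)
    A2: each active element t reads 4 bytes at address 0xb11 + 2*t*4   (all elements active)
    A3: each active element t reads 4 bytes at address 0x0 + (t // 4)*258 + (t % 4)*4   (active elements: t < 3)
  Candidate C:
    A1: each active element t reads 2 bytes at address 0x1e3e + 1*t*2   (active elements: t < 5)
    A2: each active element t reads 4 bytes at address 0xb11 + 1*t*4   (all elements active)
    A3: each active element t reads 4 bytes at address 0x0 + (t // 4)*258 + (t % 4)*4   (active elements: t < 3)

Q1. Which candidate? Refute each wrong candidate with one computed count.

A: A1 gives 11 transactions, not 2
B: A2 gives 5 transactions, not 3
C: all counts match (2,3,1)

Answer: C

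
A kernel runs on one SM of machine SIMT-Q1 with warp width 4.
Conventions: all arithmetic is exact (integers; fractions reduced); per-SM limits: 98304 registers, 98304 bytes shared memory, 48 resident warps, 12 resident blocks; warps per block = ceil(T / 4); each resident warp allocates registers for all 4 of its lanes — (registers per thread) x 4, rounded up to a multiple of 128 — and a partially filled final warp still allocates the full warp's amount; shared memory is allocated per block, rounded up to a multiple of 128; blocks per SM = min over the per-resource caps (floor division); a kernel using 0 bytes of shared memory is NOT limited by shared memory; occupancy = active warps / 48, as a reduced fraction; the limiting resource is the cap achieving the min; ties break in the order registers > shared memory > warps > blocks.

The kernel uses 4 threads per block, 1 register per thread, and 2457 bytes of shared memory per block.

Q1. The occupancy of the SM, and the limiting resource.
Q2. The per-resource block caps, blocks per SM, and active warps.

Answer: occupancy 1/4, limited by blocks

registers: 768 blocks
shared memory: 38 blocks
warps: 48 blocks
blocks: 12 blocks

Answer: 12 blocks, 12 active warps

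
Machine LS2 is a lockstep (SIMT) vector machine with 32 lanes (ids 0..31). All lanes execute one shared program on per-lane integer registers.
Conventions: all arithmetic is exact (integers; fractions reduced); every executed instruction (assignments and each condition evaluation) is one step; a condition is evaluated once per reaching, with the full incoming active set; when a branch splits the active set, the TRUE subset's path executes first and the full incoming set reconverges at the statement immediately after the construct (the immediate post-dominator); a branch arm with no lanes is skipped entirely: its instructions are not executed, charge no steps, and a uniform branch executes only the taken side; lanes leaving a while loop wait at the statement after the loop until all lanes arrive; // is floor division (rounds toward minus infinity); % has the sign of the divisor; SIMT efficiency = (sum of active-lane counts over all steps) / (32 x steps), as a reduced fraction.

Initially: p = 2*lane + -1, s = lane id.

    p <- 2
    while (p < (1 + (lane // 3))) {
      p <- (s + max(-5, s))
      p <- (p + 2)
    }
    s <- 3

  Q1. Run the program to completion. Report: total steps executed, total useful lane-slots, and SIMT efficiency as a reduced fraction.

Answer: 6 steps, 174 useful, 29/32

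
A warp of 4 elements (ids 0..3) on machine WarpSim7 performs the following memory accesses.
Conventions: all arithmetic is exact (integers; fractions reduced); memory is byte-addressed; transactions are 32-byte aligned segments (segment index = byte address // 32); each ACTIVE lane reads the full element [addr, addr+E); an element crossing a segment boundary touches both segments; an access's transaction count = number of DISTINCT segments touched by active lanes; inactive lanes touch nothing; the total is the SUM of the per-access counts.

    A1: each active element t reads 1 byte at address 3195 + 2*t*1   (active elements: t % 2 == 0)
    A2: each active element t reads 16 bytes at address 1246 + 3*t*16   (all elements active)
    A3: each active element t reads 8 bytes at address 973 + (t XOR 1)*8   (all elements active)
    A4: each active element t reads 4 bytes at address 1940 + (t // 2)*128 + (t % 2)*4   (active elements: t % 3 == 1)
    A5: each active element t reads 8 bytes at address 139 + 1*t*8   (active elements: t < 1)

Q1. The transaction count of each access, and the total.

A1: 1 transaction
A2: 6 transactions
A3: 2 transactions
A4: 1 transaction
A5: 1 transaction

Answer: 1,6,2,1,1; total 11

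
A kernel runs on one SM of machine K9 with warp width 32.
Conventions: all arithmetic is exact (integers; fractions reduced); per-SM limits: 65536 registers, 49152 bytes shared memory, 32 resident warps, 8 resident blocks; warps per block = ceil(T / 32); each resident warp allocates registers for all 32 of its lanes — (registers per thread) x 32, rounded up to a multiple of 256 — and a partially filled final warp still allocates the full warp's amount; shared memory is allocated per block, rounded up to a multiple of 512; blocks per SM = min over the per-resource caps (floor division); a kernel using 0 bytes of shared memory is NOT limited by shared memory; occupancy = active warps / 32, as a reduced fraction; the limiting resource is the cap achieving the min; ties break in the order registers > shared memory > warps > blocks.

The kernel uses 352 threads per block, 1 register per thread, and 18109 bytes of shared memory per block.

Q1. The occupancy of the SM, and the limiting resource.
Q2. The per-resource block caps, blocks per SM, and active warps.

Answer: occupancy 11/16, limited by shared memory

registers: 23 blocks
shared memory: 2 blocks
warps: 2 blocks
blocks: 8 blocks

Answer: 2 blocks, 22 active warps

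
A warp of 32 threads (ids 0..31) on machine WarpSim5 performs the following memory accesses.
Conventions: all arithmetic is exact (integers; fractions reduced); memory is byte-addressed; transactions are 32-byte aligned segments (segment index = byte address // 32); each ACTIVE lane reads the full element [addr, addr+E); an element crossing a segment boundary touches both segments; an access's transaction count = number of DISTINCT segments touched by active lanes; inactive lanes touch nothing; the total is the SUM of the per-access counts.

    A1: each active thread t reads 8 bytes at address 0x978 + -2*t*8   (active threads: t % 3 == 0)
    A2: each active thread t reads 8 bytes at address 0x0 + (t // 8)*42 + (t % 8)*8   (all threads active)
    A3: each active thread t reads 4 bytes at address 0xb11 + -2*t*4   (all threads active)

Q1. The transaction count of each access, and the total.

A1: 11 transactions
A2: 6 transactions
A3: 9 transactions

Answer: 11,6,9; total 26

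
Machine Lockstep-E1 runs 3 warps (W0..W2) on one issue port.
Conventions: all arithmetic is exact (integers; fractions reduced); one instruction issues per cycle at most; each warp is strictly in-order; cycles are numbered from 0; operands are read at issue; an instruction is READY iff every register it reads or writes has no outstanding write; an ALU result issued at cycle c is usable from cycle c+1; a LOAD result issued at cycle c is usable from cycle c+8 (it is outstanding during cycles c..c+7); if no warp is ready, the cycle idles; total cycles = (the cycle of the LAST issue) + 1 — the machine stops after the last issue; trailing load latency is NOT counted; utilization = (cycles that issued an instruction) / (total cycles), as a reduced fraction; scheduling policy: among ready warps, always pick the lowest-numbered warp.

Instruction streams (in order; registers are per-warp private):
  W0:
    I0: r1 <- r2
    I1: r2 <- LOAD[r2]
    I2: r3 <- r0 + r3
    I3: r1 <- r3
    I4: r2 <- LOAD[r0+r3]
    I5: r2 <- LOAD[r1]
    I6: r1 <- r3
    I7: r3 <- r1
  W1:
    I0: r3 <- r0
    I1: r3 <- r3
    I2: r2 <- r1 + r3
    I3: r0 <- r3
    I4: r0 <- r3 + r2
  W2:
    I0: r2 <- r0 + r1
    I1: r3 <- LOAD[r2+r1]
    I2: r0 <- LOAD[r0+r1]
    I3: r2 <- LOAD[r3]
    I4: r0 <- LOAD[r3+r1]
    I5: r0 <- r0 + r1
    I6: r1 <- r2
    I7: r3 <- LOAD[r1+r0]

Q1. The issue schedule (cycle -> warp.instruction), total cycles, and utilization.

cycle 0: W0.I0
cycle 1: W0.I1
cycle 2: W0.I2
cycle 3: W0.I3
cycle 4: W1.I0
cycle 5: W1.I1
cycle 6: W1.I2
cycle 7: W1.I3
cycle 8: W1.I4
cycle 9: W0.I4
cycle 10: W2.I0
cycle 11: W2.I1
cycle 12: W2.I2
cycle 13: idle
cycle 14: idle
cycle 15: idle
cycle 16: idle
cycle 17: W0.I5
cycle 18: W0.I6
cycle 19: W0.I7
cycle 20: W2.I3
cycle 21: W2.I4
cycle 22: idle
cycle 23: idle
cycle 24: idle
cycle 25: idle
cycle 26: idle
cycle 27: idle
cycle 28: idle
cycle 29: W2.I5
cycle 30: W2.I6
cycle 31: W2.I7

Answer: 32 cycles, utilization 21/32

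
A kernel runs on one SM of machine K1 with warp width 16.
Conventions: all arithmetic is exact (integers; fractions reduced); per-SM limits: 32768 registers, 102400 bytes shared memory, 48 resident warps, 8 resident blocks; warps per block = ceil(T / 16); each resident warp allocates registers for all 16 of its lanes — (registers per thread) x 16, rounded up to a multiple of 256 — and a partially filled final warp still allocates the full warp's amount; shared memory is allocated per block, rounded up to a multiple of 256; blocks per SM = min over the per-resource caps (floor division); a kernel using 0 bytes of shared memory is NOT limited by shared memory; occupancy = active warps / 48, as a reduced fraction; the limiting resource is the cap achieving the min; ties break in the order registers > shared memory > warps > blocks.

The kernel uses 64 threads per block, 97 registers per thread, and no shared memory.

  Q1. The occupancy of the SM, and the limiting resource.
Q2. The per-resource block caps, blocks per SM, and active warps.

Answer: occupancy 1/3, limited by registers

registers: 4 blocks
shared memory: no limit (kernel uses none)
warps: 12 blocks
blocks: 8 blocks

Answer: 4 blocks, 16 active warps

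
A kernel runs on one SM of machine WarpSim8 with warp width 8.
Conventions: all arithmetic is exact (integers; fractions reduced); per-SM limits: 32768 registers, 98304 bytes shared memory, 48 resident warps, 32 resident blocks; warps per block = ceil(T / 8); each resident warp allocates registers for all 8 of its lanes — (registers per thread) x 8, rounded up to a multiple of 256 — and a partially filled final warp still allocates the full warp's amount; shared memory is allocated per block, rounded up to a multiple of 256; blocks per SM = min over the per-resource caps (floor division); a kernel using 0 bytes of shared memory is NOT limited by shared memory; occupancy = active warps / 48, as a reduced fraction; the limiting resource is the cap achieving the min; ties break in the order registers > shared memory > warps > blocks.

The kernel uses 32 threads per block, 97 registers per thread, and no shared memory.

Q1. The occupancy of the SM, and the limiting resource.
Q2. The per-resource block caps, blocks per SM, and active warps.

Answer: occupancy 2/3, limited by registers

registers: 8 blocks
shared memory: no limit (kernel uses none)
warps: 12 blocks
blocks: 32 blocks

Answer: 8 blocks, 32 active warps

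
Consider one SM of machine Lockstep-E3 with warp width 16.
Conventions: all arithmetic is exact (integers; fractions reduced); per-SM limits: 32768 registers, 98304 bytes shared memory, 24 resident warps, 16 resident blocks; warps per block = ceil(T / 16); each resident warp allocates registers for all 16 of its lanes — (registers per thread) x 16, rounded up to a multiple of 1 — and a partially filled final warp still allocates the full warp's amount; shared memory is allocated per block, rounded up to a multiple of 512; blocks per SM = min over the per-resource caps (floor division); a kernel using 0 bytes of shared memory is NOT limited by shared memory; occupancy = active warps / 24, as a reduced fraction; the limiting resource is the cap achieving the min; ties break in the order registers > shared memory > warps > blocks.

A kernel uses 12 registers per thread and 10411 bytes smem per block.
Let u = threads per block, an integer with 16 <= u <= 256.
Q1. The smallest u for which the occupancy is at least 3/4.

Answer: u = 17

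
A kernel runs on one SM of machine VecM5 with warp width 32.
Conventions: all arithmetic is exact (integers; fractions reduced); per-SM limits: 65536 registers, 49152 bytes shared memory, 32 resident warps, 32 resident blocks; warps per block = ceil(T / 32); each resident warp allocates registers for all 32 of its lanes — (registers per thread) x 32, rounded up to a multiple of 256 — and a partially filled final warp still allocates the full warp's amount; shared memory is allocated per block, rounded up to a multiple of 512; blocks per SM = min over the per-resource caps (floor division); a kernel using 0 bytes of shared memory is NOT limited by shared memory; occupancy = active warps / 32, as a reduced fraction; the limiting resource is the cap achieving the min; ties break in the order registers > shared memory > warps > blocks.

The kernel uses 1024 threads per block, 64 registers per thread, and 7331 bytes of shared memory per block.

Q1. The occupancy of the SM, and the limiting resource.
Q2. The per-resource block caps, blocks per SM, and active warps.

Answer: occupancy 1, limited by registers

registers: 1 block
shared memory: 6 blocks
warps: 1 block
blocks: 32 blocks

Answer: 1 block, 32 active warps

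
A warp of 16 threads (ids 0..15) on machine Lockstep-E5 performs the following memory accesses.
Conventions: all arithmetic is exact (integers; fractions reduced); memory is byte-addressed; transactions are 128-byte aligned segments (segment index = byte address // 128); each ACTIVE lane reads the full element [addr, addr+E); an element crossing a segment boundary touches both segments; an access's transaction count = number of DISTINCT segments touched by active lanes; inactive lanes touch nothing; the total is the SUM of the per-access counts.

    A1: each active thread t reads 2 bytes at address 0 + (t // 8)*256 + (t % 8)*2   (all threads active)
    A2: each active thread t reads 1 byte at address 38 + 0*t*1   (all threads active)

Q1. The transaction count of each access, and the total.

A1: 2 transactions
A2: 1 transaction

Answer: 2,1; total 3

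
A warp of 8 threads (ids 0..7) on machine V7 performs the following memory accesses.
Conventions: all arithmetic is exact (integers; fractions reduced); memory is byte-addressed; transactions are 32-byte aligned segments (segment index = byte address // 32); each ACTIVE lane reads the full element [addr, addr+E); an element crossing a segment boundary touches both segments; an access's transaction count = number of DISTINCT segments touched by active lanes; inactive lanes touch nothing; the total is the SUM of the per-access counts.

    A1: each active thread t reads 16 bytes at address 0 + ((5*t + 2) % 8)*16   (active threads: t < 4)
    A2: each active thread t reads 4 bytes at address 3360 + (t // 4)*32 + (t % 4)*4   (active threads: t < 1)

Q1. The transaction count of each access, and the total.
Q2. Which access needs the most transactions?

A1: 4 transactions
A2: 1 transaction

Answer: 4,1; total 5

Answer: A1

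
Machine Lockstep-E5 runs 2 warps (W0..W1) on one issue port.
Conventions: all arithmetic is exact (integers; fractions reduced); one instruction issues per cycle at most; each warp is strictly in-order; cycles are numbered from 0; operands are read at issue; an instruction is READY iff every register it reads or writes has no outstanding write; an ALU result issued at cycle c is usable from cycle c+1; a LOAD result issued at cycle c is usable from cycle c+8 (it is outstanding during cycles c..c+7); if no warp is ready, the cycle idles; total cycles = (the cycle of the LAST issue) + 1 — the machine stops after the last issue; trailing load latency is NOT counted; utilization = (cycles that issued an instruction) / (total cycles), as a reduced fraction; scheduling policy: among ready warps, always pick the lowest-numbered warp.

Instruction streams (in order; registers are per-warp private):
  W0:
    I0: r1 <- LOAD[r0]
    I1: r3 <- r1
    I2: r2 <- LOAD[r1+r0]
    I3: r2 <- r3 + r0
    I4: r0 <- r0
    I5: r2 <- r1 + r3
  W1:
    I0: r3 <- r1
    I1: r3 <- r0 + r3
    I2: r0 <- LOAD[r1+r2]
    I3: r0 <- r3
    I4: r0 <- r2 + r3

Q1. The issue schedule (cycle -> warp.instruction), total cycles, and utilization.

cycle 0: W0.I0
cycle 1: W1.I0
cycle 2: W1.I1
cycle 3: W1.I2
cycle 4: idle
cycle 5: idle
cycle 6: idle
cycle 7: idle
cycle 8: W0.I1
cycle 9: W0.I2
cycle 10: idle
cycle 11: W1.I3
cycle 12: W1.I4
cycle 13: idle
cycle 14: idle
cycle 15: idle
cycle 16: idle
cycle 17: W0.I3
cycle 18: W0.I4
cycle 19: W0.I5

Answer: 20 cycles, utilization 11/20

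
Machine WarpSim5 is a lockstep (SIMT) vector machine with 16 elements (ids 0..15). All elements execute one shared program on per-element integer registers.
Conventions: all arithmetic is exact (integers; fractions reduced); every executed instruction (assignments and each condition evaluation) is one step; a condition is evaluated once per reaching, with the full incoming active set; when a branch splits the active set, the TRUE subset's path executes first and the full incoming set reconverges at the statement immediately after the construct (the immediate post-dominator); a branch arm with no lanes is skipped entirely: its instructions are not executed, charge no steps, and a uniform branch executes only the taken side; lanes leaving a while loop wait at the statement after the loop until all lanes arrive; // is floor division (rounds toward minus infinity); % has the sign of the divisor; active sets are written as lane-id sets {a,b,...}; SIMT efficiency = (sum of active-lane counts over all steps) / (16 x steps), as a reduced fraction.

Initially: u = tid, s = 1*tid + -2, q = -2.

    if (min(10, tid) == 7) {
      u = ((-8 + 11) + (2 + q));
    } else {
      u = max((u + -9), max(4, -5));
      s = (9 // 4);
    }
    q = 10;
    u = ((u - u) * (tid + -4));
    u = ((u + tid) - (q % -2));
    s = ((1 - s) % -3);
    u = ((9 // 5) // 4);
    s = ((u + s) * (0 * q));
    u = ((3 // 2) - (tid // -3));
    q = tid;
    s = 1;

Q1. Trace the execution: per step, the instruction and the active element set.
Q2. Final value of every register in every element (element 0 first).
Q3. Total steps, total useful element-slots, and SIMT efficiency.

step 0: eval (min(10, tid) == 7)     {0,1,2,3,4,5,6,7,8,9,10,11,12,13,14,15}
step 1: u <- ((-8 + 11) + (2 + q))   {7}
step 2: u <- max((u + -9), max(4, -5)) {0,1,2,3,4,5,6,8,9,10,11,12,13,14,15}
step 3: s <- (9 // 4)                {0,1,2,3,4,5,6,8,9,10,11,12,13,14,15}
step 4: q <- 10                      {0,1,2,3,4,5,6,7,8,9,10,11,12,13,14,15}
step 5: u <- ((u - u) * (tid + -4))  {0,1,2,3,4,5,6,7,8,9,10,11,12,13,14,15}
step 6: u <- ((u + tid) - (q % -2))  {0,1,2,3,4,5,6,7,8,9,10,11,12,13,14,15}
step 7: s <- ((1 - s) % -3)          {0,1,2,3,4,5,6,7,8,9,10,11,12,13,14,15}
step 8: u <- ((9 // 5) // 4)         {0,1,2,3,4,5,6,7,8,9,10,11,12,13,14,15}
step 9: s <- ((u + s) * (0 * q))     {0,1,2,3,4,5,6,7,8,9,10,11,12,13,14,15}
step 10: u <- ((3 // 2) - (tid // -3)) {0,1,2,3,4,5,6,7,8,9,10,11,12,13,14,15}
step 11: q <- tid                     {0,1,2,3,4,5,6,7,8,9,10,11,12,13,14,15}
step 12: s <- 1                       {0,1,2,3,4,5,6,7,8,9,10,11,12,13,14,15}

Answer: 13 steps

u: 1,2,2,2,3,3,3,4,4,4,5,5,5,6,6,6
s: 1,1,1,1,1,1,1,1,1,1,1,1,1,1,1,1
q: 0,1,2,3,4,5,6,7,8,9,10,11,12,13,14,15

steps = 13; useful = 191; efficiency = 191/208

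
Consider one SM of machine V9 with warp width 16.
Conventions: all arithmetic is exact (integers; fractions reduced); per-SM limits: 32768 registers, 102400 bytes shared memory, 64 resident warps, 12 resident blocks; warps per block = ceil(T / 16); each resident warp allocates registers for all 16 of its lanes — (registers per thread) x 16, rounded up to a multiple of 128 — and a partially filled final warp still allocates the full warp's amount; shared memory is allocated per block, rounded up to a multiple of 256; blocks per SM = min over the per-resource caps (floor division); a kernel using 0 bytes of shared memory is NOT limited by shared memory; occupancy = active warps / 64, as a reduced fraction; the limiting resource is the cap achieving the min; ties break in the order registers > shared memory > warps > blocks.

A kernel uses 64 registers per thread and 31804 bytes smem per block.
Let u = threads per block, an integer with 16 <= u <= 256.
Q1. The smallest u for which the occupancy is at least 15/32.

Answer: u = 145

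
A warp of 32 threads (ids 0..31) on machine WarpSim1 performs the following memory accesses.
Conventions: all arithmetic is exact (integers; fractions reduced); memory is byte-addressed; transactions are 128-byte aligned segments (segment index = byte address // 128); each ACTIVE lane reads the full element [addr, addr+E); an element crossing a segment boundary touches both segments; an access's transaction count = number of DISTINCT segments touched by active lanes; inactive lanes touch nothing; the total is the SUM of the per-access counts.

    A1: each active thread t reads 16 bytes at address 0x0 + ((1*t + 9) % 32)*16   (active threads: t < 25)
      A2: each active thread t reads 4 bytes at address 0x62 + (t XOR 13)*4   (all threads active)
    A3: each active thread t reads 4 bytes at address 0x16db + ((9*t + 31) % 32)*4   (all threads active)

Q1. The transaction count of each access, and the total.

A1: 4 transactions
A2: 2 transactions
A3: 2 transactions

Answer: 4,2,2; total 8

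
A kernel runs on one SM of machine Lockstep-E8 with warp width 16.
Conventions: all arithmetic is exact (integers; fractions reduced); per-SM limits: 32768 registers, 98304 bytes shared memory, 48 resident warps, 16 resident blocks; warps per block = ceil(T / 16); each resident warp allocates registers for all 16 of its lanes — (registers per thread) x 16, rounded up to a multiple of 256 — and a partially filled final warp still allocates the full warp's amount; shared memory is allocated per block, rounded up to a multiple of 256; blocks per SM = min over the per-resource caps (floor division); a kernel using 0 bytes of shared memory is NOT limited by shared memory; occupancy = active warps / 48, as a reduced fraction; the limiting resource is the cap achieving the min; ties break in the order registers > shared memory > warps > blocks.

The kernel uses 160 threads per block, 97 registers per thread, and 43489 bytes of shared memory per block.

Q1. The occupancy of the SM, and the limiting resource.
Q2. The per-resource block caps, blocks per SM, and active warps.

Answer: occupancy 5/24, limited by registers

registers: 1 block
shared memory: 2 blocks
warps: 4 blocks
blocks: 16 blocks

Answer: 1 block, 10 active warps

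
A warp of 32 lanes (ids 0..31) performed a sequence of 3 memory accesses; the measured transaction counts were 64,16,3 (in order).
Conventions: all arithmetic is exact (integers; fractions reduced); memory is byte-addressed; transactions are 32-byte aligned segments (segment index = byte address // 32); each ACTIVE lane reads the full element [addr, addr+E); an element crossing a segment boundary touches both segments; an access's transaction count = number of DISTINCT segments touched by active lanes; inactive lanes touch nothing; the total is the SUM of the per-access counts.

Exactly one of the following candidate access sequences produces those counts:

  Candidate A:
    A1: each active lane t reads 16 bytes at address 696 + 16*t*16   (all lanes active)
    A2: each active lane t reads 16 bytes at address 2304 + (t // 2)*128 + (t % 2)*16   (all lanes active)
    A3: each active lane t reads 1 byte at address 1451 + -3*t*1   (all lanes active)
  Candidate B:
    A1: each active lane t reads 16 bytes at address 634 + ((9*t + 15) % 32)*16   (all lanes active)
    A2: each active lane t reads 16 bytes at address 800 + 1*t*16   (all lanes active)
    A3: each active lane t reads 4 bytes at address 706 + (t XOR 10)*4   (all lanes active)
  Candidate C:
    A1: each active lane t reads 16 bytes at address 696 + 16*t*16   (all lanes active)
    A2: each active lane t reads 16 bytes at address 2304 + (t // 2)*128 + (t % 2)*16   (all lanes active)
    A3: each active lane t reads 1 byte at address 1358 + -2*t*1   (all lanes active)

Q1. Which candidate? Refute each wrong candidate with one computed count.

A: A3 gives 4 transactions, not 3
B: A1 gives 17 transactions, not 64
C: all counts match (64,16,3)

Answer: C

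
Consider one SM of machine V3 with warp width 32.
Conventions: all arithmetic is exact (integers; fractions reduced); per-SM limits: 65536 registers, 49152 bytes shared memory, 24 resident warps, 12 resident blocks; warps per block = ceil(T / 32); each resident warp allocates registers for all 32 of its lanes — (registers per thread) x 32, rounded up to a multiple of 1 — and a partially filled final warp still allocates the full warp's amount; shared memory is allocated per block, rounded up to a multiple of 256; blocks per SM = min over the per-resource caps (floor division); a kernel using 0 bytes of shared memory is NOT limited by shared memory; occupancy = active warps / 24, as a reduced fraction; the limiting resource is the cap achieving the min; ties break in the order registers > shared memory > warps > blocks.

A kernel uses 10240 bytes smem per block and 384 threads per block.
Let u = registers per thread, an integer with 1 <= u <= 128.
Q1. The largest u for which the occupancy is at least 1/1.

Answer: u = 85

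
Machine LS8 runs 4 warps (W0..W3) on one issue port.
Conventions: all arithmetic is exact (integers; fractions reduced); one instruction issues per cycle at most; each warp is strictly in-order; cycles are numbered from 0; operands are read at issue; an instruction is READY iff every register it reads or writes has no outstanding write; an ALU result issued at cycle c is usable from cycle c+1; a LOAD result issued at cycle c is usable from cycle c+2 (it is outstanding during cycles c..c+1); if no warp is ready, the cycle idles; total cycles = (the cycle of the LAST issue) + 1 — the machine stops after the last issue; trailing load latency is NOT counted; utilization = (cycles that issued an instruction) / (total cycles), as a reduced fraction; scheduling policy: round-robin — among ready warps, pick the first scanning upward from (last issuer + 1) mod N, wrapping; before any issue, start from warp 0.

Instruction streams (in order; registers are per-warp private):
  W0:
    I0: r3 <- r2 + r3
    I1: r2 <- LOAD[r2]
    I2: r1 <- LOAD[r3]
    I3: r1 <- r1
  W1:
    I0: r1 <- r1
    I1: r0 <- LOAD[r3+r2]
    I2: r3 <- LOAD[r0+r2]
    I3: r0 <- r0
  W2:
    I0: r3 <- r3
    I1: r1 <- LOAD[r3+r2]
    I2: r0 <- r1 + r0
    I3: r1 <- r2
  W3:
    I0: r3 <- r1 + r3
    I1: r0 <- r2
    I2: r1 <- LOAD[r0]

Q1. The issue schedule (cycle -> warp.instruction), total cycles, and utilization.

cycle 0: W0.I0
cycle 1: W1.I0
cycle 2: W2.I0
cycle 3: W3.I0
cycle 4: W0.I1
cycle 5: W1.I1
cycle 6: W2.I1
cycle 7: W3.I1
cycle 8: W0.I2
cycle 9: W1.I2
cycle 10: W2.I2
cycle 11: W3.I2
cycle 12: W0.I3
cycle 13: W1.I3
cycle 14: W2.I3

Answer: 15 cycles, utilization 1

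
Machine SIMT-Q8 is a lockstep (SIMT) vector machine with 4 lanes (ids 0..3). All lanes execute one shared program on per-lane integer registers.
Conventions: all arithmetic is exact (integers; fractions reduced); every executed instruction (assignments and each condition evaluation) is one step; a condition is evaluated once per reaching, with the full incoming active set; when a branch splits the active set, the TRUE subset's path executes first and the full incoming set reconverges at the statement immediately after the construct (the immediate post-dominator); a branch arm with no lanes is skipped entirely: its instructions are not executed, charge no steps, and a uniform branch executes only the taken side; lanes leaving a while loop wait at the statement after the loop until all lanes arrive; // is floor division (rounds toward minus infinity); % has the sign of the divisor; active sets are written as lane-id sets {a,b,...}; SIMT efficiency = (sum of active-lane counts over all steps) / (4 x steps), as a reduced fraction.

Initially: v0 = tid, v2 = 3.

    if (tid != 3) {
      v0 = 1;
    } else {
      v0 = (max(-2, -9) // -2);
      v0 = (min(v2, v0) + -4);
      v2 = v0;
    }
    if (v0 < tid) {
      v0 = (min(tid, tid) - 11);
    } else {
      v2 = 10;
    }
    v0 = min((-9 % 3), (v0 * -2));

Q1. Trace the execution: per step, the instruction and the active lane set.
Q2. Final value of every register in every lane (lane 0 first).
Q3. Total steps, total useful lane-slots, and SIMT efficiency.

step 0: eval (tid != 3)              {0,1,2,3}
step 1: v0 <- 1                      {0,1,2}
step 2: v0 <- (max(-2, -9) // -2)    {3}
step 3: v0 <- (min(v2, v0) + -4)     {3}
step 4: v2 <- v0                     {3}
step 5: eval (v0 < tid)              {0,1,2,3}
step 6: v0 <- (min(tid, tid) - 11)   {2,3}
step 7: v2 <- 10                     {0,1}
step 8: v0 <- min((-9 % 3), (v0 * -2)) {0,1,2,3}

Answer: 9 steps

v0: -2,-2,0,0
v2: 10,10,3,-3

steps = 9; useful = 22; efficiency = 22/36 = 11/18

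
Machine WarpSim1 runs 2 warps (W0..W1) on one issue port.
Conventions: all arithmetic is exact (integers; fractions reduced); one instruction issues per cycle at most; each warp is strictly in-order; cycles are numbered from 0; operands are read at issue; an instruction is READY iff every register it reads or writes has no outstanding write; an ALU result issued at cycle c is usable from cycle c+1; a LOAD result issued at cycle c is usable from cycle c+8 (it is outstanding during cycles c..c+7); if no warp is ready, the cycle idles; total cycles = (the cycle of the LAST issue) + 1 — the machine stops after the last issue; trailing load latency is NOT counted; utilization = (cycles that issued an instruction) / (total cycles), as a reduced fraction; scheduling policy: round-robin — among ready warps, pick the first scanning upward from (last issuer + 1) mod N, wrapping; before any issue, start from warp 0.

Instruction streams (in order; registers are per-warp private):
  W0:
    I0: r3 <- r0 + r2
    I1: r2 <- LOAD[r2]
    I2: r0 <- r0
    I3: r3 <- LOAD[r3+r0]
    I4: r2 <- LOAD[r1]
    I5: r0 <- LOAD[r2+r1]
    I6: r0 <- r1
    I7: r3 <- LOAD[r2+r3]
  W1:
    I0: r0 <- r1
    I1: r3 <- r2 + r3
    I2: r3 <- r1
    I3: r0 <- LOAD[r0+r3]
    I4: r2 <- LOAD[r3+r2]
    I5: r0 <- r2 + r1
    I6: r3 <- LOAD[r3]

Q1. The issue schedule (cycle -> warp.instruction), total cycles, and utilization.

cycle 0: W0.I0
cycle 1: W1.I0
cycle 2: W0.I1
cycle 3: W1.I1
cycle 4: W0.I2
cycle 5: W1.I2
cycle 6: W0.I3
cycle 7: W1.I3
cycle 8: W1.I4
cycle 9: idle
cycle 10: W0.I4
cycle 11: idle
cycle 12: idle
cycle 13: idle
cycle 14: idle
cycle 15: idle
cycle 16: W1.I5
cycle 17: W1.I6
cycle 18: W0.I5
cycle 19: idle
cycle 20: idle
cycle 21: idle
cycle 22: idle
cycle 23: idle
cycle 24: idle
cycle 25: idle
cycle 26: W0.I6
cycle 27: W0.I7

Answer: 28 cycles, utilization 15/28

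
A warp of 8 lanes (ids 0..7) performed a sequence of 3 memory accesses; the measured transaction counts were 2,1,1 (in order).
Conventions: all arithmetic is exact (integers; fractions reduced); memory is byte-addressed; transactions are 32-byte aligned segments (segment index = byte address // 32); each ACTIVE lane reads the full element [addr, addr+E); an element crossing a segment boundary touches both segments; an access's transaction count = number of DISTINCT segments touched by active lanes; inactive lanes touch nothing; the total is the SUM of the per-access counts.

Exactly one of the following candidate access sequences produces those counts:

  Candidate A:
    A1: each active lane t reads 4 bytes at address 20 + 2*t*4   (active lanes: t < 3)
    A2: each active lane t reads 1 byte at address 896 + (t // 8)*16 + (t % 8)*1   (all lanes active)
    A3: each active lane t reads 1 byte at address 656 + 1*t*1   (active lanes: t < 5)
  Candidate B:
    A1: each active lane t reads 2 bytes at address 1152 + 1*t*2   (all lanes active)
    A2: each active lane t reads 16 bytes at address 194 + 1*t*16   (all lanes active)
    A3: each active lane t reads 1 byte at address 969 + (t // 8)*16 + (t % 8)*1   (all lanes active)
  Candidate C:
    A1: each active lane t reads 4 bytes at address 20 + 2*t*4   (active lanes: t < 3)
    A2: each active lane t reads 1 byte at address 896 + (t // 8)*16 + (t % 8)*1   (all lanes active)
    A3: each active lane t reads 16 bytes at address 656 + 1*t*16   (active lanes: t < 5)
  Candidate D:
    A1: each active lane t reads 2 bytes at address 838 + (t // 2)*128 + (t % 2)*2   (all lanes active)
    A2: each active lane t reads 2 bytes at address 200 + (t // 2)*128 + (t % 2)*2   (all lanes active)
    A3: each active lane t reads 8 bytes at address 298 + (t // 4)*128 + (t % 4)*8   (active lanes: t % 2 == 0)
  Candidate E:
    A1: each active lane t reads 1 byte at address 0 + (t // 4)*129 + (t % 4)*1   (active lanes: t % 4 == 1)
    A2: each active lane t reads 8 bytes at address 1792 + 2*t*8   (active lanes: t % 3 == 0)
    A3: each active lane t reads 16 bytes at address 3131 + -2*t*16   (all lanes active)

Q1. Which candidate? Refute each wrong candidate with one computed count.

B: A1 gives 1 transaction, not 2
C: A3 gives 3 transactions, not 1
D: A1 gives 4 transactions, not 2
E: A2 gives 3 transactions, not 1
A: all counts match (2,1,1)

Answer: A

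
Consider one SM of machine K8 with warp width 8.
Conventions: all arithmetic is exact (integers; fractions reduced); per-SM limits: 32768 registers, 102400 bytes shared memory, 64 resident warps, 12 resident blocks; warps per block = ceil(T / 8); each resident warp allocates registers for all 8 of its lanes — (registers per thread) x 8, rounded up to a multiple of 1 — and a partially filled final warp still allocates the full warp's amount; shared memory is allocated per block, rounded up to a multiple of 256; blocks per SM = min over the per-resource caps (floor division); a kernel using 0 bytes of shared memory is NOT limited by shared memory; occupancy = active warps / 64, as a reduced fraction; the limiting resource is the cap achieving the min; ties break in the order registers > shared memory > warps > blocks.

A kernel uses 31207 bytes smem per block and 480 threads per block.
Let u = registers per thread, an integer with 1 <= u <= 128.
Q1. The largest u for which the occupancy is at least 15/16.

Answer: u = 68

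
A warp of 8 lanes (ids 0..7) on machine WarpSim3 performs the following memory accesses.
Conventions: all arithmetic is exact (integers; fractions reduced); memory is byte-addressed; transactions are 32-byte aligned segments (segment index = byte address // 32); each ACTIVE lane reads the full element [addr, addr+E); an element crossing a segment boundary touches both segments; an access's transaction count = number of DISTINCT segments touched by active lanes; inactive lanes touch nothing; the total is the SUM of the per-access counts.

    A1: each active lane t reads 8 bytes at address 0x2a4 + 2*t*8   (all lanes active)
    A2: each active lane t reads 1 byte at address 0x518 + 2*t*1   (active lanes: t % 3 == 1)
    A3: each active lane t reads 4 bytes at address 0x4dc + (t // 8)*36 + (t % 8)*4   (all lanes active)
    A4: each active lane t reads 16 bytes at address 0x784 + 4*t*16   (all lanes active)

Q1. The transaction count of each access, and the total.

A1: 4 transactions
A2: 2 transactions
A3: 2 transactions
A4: 8 transactions

Answer: 4,2,2,8; total 16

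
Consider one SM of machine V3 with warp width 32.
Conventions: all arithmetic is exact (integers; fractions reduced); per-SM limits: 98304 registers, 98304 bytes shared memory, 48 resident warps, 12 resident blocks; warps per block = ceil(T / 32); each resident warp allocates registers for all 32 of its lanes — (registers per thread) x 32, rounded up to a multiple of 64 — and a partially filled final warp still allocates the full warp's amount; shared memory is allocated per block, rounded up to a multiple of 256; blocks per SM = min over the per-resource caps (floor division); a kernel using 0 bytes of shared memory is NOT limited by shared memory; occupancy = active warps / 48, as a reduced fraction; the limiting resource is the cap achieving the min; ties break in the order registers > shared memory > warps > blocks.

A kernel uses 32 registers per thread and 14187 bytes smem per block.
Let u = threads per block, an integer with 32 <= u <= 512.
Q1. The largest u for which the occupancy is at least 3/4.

Answer: u = 512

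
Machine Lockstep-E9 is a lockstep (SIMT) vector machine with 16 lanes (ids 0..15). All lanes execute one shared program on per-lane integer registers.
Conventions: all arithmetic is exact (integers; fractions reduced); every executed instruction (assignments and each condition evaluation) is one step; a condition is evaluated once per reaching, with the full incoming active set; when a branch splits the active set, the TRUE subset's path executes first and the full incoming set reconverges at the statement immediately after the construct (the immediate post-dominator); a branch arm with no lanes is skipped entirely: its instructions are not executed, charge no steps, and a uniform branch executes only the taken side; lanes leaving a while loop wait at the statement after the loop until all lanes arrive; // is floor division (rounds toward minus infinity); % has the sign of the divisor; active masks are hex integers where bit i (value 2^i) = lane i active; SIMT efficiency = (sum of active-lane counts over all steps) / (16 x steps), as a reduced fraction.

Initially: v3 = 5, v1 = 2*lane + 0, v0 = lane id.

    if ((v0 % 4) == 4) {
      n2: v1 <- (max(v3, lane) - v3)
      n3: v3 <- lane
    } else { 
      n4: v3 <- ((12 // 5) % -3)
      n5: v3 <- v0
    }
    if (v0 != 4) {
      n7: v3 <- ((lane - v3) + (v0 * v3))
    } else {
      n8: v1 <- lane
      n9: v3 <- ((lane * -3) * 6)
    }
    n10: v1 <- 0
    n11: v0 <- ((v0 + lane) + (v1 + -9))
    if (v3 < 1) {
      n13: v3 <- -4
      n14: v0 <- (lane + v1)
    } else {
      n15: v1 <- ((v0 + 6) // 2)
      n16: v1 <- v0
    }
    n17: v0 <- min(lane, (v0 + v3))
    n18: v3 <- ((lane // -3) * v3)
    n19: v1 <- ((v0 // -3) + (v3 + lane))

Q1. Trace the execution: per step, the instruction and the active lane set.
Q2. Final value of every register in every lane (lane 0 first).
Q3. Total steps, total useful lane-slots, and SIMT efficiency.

step 0: eval ((v0 % 4) == 4)         0xffff
step 1: v3 <- ((12 // 5) % -3)       0xffff
step 2: v3 <- v0                     0xffff
step 3: eval (v0 != 4)               0xffff
step 4: v3 <- ((lane - v3) + (v0 * v3)) 0xffef
step 5: v1 <- lane                   0x0010
step 6: v3 <- ((lane * -3) * 6)      0x0010
step 7: v1 <- 0                      0xffff
step 8: v0 <- ((v0 + lane) + (v1 + -9)) 0xffff
step 9: eval (v3 < 1)                0xffff
step 10: v3 <- -4                     0x0011
step 11: v0 <- (lane + v1)            0x0011
step 12: v1 <- ((v0 + 6) // 2)        0xffee
step 13: v1 <- v0                     0xffee
step 14: v0 <- min(lane, (v0 + v3))   0xffff
step 15: v3 <- ((lane // -3) * v3)    0xffff
step 16: v1 <- ((v0 // -3) + (v3 + lane)) 0xffff

Answer: 17 steps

v3: 0,-1,-4,-9,8,-50,-72,-147,-192,-243,-400,-484,-576,-845,-980,-1125
v1: 1,2,-2,-7,12,-47,-68,-143,-187,-237,-394,-477,-568,-837,-971,-1115
v0: -4,-6,-1,3,0,5,6,7,8,9,10,11,12,13,14,15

steps = 17; useful = 209; efficiency = 209/272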